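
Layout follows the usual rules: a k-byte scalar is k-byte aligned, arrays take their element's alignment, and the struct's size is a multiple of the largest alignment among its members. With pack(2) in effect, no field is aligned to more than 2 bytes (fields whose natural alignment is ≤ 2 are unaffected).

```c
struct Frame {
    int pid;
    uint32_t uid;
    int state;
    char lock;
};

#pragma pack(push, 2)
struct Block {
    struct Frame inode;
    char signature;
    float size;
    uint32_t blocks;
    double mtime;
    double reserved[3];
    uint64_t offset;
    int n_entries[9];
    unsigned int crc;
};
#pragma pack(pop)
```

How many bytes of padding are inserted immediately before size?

1

Frame: 0..4  pid  (4B, 4-aligned); 4..8  uid  (4B, 4-aligned); 8..12  state  (4B, 4-aligned); 12..13  lock  (1B, 1-aligned); 13..16  -- tail padding (3B); sizeof = 16, alignof = 4
0..16  inode  (16B, 2-aligned)
16..17  signature  (1B, 1-aligned)
17..18  -- padding (1B)
18..22  size  (4B, 2-aligned)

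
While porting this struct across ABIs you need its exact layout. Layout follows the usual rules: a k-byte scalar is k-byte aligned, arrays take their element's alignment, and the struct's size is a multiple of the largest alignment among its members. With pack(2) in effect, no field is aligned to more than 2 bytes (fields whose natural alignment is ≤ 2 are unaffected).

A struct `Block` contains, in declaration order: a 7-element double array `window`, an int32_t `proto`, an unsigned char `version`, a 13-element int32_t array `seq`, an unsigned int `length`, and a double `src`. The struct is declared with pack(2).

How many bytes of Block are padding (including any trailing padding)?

window at 0 (size 56, align 2) → ends 56
proto at 56 (size 4, align 2) → ends 60
version at 60 (size 1, align 1) → ends 61
pad 1 to align 2 for seq
seq at 62 (size 52, align 2) → ends 114
length at 114 (size 4, align 2) → ends 118
src at 118 (size 8, align 2) → ends 126
total 126 bytes, alignment 2
data bytes 125, size 126 → padding 1

1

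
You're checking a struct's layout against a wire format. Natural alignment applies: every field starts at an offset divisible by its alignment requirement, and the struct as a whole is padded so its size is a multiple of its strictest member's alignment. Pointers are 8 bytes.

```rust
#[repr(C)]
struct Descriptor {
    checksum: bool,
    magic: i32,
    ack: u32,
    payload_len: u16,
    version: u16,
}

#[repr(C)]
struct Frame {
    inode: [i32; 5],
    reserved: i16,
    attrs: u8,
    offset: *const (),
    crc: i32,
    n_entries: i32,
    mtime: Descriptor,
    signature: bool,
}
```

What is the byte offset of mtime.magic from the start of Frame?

Descriptor: checksum at 0 (size 1, align 1) → ends 1; pad 3 to align 4 for magic; magic at 4 (size 4, align 4) → ends 8; ack at 8 (size 4, align 4) → ends 12; payload_len at 12 (size 2, align 2) → ends 14; version at 14 (size 2, align 2) → ends 16; total 16 bytes, alignment 4
inode at 0 (size 20, align 4) → ends 20
reserved at 20 (size 2, align 2) → ends 22
attrs at 22 (size 1, align 1) → ends 23
pad 1 to align 8 for offset
offset at 24 (size 8, align 8) → ends 32
crc at 32 (size 4, align 4) → ends 36
n_entries at 36 (size 4, align 4) → ends 40
mtime at 40 (size 16, align 4) → ends 56
within Descriptor: magic at 4
40 + 4 = 44

44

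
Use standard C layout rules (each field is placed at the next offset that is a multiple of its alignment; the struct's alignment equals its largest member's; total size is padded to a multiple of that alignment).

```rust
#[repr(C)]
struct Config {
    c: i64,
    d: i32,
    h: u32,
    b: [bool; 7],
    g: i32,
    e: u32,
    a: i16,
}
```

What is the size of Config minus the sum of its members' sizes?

7

@0: c [8B, align 8] → 8
@8: d [4B, align 4] → 12
@12: h [4B, align 4] → 16
@16: b [7B, align 1] → 23
+1 pad (align 4)
@24: g [4B, align 4] → 28
@28: e [4B, align 4] → 32
@32: a [2B, align 2] → 34
+6 tail pad (align 8)
size 40, align 8
data bytes 33, size 40 → padding 7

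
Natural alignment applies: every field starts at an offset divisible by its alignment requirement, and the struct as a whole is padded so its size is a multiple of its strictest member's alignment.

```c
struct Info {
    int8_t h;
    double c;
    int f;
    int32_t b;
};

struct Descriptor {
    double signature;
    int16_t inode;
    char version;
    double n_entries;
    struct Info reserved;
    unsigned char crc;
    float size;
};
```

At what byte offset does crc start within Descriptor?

Info: h at 0 (size 1, align 1) → ends 1; pad 7 to align 8 for c; c at 8 (size 8, align 8) → ends 16; f at 16 (size 4, align 4) → ends 20; b at 20 (size 4, align 4) → ends 24; total 24 bytes, alignment 8
signature at 0 (size 8, align 8) → ends 8
inode at 8 (size 2, align 2) → ends 10
version at 10 (size 1, align 1) → ends 11
pad 5 to align 8 for n_entries
n_entries at 16 (size 8, align 8) → ends 24
reserved at 24 (size 24, align 8) → ends 48
crc at 48 (size 1, align 1) → ends 49

48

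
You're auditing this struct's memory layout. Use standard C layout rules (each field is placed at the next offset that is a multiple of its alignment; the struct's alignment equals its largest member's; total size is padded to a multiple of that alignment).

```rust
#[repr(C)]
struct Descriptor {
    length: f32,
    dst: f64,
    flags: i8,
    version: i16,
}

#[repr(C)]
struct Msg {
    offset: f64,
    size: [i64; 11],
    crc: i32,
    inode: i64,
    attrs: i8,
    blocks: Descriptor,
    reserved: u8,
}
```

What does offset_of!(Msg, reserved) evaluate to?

144

Descriptor: 0..4  length  (4B, 4-aligned); 4..8  -- padding (4B); 8..16  dst  (8B, 8-aligned); 16..17  flags  (1B, 1-aligned); 17..18  -- padding (1B); 18..20  version  (2B, 2-aligned); 20..24  -- tail padding (4B); sizeof = 24, alignof = 8
0..8  offset  (8B, 8-aligned)
8..96  size  (88B, 8-aligned)
96..100  crc  (4B, 4-aligned)
100..104  -- padding (4B)
104..112  inode  (8B, 8-aligned)
112..113  attrs  (1B, 1-aligned)
113..120  -- padding (7B)
120..144  blocks  (24B, 8-aligned)
144..145  reserved  (1B, 1-aligned)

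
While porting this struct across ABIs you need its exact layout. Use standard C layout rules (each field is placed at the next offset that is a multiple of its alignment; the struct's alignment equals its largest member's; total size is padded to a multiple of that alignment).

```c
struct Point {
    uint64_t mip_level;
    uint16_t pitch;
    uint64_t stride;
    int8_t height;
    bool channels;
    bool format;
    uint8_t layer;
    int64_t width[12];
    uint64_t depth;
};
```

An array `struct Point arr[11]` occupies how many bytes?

1496

@0: mip_level [8B, align 8] → 8
@8: pitch [2B, align 2] → 10
+6 pad (align 8)
@16: stride [8B, align 8] → 24
@24: height [1B, align 1] → 25
@25: channels [1B, align 1] → 26
@26: format [1B, align 1] → 27
@27: layer [1B, align 1] → 28
+4 pad (align 8)
@32: width [96B, align 8] → 128
@128: depth [8B, align 8] → 136
size 136, align 8
array of 11: 11 × 136 = 1496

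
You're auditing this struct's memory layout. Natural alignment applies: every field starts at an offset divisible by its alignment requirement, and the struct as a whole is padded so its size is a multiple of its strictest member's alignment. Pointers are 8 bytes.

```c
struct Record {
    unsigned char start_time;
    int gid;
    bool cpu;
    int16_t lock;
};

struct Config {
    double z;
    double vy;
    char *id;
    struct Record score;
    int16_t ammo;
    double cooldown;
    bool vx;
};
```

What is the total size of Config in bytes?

Record: 0..1  start_time  (1B, 1-aligned); 1..4  -- padding (3B); 4..8  gid  (4B, 4-aligned); 8..9  cpu  (1B, 1-aligned); 9..10  -- padding (1B); 10..12  lock  (2B, 2-aligned); sizeof = 12, alignof = 4
0..8  z  (8B, 8-aligned)
8..16  vy  (8B, 8-aligned)
16..24  id  (8B, 8-aligned)
24..36  score  (12B, 4-aligned)
36..38  ammo  (2B, 2-aligned)
38..40  -- padding (2B)
40..48  cooldown  (8B, 8-aligned)
48..49  vx  (1B, 1-aligned)
49..56  -- tail padding (7B)
sizeof = 56, alignof = 8

56 bytes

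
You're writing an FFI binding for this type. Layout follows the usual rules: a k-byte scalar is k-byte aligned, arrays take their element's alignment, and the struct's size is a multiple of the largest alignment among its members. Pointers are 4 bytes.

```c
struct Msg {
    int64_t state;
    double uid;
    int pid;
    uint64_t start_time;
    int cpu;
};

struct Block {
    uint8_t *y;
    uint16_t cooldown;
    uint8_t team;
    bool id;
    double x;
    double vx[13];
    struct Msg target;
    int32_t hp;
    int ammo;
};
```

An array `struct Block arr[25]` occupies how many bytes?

Msg: state at 0 (size 8, align 8) → ends 8; uid at 8 (size 8, align 8) → ends 16; pid at 16 (size 4, align 4) → ends 20; pad 4 to align 8 for start_time; start_time at 24 (size 8, align 8) → ends 32; cpu at 32 (size 4, align 4) → ends 36; tail pad 4 to reach multiple of 8; total 40 bytes, alignment 8
y at 0 (size 4, align 4) → ends 4
cooldown at 4 (size 2, align 2) → ends 6
team at 6 (size 1, align 1) → ends 7
id at 7 (size 1, align 1) → ends 8
x at 8 (size 8, align 8) → ends 16
vx at 16 (size 104, align 8) → ends 120
target at 120 (size 40, align 8) → ends 160
hp at 160 (size 4, align 4) → ends 164
ammo at 164 (size 4, align 4) → ends 168
total 168 bytes, alignment 8
array of 25: 25 × 168 = 4200

4200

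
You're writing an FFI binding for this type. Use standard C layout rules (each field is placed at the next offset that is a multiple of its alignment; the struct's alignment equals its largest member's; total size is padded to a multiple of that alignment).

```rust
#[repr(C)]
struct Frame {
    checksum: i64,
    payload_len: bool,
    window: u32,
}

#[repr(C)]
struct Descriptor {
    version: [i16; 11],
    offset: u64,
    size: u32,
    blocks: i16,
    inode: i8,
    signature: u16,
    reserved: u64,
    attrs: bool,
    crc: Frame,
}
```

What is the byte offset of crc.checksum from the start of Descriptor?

Frame: checksum at 0 (size 8, align 8) → ends 8; payload_len at 8 (size 1, align 1) → ends 9; pad 3 to align 4 for window; window at 12 (size 4, align 4) → ends 16; total 16 bytes, alignment 8
version at 0 (size 22, align 2) → ends 22
pad 2 to align 8 for offset
offset at 24 (size 8, align 8) → ends 32
size at 32 (size 4, align 4) → ends 36
blocks at 36 (size 2, align 2) → ends 38
inode at 38 (size 1, align 1) → ends 39
pad 1 to align 2 for signature
signature at 40 (size 2, align 2) → ends 42
pad 6 to align 8 for reserved
reserved at 48 (size 8, align 8) → ends 56
attrs at 56 (size 1, align 1) → ends 57
pad 7 to align 8 for crc
crc at 64 (size 16, align 8) → ends 80
within Frame: checksum at 0
64 + 0 = 64

64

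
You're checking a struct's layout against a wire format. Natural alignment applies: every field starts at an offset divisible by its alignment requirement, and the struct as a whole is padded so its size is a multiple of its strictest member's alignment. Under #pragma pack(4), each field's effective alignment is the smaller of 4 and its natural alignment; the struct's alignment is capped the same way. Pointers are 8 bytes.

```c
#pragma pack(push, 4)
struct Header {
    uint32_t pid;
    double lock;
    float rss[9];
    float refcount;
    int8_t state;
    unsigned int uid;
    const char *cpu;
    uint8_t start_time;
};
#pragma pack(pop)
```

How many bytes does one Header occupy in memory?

72

0..4  pid  (4B, 4-aligned)
4..12  lock  (8B, 4-aligned)
12..48  rss  (36B, 4-aligned)
48..52  refcount  (4B, 4-aligned)
52..53  state  (1B, 1-aligned)
53..56  -- padding (3B)
56..60  uid  (4B, 4-aligned)
60..68  cpu  (8B, 4-aligned)
68..69  start_time  (1B, 1-aligned)
69..72  -- tail padding (3B)
sizeof = 72, alignof = 4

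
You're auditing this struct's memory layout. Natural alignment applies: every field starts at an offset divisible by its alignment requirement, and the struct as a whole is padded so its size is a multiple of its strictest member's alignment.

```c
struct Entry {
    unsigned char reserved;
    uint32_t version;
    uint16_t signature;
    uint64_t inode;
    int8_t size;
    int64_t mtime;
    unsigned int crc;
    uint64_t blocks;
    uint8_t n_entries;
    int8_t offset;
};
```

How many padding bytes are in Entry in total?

reserved at 0 (size 1, align 1) → ends 1
pad 3 to align 4 for version
version at 4 (size 4, align 4) → ends 8
signature at 8 (size 2, align 2) → ends 10
pad 6 to align 8 for inode
inode at 16 (size 8, align 8) → ends 24
size at 24 (size 1, align 1) → ends 25
pad 7 to align 8 for mtime
mtime at 32 (size 8, align 8) → ends 40
crc at 40 (size 4, align 4) → ends 44
pad 4 to align 8 for blocks
blocks at 48 (size 8, align 8) → ends 56
n_entries at 56 (size 1, align 1) → ends 57
offset at 57 (size 1, align 1) → ends 58
tail pad 6 to reach multiple of 8
total 64 bytes, alignment 8
data bytes 38, size 64 → padding 26

26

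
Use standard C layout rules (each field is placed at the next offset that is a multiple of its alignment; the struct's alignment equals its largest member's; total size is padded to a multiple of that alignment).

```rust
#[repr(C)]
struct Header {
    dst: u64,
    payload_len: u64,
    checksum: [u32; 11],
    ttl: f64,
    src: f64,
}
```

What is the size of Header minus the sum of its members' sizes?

dst at 0 (size 8, align 8) → ends 8
payload_len at 8 (size 8, align 8) → ends 16
checksum at 16 (size 44, align 4) → ends 60
pad 4 to align 8 for ttl
ttl at 64 (size 8, align 8) → ends 72
src at 72 (size 8, align 8) → ends 80
total 80 bytes, alignment 8
data bytes 76, size 80 → padding 4

4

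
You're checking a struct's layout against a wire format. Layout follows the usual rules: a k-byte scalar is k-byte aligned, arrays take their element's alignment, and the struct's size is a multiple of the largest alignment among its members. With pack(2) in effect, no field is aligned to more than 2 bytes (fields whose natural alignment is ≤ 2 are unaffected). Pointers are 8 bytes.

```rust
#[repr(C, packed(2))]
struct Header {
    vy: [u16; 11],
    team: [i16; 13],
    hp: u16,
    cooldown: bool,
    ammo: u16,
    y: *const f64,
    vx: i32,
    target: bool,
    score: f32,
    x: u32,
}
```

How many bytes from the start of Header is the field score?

68

0..22  vy  (22B, 2-aligned)
22..48  team  (26B, 2-aligned)
48..50  hp  (2B, 2-aligned)
50..51  cooldown  (1B, 1-aligned)
51..52  -- padding (1B)
52..54  ammo  (2B, 2-aligned)
54..62  y  (8B, 2-aligned)
62..66  vx  (4B, 2-aligned)
66..67  target  (1B, 1-aligned)
67..68  -- padding (1B)
68..72  score  (4B, 2-aligned)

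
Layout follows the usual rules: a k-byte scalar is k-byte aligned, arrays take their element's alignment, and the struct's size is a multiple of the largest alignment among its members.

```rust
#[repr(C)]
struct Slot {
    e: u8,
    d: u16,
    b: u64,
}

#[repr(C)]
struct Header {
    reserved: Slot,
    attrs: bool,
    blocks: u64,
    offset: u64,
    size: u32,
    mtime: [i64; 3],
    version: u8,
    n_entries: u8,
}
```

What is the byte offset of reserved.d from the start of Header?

Slot: 0..1  e  (1B, 1-aligned); 1..2  -- padding (1B); 2..4  d  (2B, 2-aligned); 4..8  -- padding (4B); 8..16  b  (8B, 8-aligned); sizeof = 16, alignof = 8
0..16  reserved  (16B, 8-aligned)
within Slot: d at 2
0 + 2 = 2

2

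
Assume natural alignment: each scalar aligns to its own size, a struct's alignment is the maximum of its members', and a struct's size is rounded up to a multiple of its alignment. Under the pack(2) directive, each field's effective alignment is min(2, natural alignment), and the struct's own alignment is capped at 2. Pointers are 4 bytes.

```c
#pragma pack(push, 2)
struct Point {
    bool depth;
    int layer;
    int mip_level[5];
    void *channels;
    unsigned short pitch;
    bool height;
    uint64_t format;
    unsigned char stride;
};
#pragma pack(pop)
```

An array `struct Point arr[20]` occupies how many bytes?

@0: depth [1B, align 1] → 1
+1 pad (align 2)
@2: layer [4B, align 2] → 6
@6: mip_level [20B, align 2] → 26
@26: channels [4B, align 2] → 30
@30: pitch [2B, align 2] → 32
@32: height [1B, align 1] → 33
+1 pad (align 2)
@34: format [8B, align 2] → 42
@42: stride [1B, align 1] → 43
+1 tail pad (align 2)
size 44, align 2
array of 20: 20 × 44 = 880

880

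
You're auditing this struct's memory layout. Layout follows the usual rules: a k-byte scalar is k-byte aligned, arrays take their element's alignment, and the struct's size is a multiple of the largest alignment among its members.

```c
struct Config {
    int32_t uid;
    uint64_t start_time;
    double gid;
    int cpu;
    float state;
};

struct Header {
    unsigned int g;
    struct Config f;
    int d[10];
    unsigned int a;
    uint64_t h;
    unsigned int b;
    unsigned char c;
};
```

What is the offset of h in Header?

88

Config: @0: uid [4B, align 4] → 4; +4 pad (align 8); @8: start_time [8B, align 8] → 16; @16: gid [8B, align 8] → 24; @24: cpu [4B, align 4] → 28; @28: state [4B, align 4] → 32; size 32, align 8
@0: g [4B, align 4] → 4
+4 pad (align 8)
@8: f [32B, align 8] → 40
@40: d [40B, align 4] → 80
@80: a [4B, align 4] → 84
+4 pad (align 8)
@88: h [8B, align 8] → 96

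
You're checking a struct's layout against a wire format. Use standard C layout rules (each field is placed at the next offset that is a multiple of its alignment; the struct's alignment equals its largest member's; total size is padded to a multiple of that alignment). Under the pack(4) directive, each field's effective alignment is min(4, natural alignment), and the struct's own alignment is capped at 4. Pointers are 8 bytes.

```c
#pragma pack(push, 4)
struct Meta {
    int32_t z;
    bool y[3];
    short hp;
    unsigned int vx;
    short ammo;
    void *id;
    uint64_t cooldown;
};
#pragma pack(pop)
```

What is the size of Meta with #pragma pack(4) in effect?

36

0..4  z  (4B, 4-aligned)
4..7  y  (3B, 1-aligned)
7..8  -- padding (1B)
8..10  hp  (2B, 2-aligned)
10..12  -- padding (2B)
12..16  vx  (4B, 4-aligned)
16..18  ammo  (2B, 2-aligned)
18..20  -- padding (2B)
20..28  id  (8B, 4-aligned)
28..36  cooldown  (8B, 4-aligned)
sizeof = 36, alignof = 4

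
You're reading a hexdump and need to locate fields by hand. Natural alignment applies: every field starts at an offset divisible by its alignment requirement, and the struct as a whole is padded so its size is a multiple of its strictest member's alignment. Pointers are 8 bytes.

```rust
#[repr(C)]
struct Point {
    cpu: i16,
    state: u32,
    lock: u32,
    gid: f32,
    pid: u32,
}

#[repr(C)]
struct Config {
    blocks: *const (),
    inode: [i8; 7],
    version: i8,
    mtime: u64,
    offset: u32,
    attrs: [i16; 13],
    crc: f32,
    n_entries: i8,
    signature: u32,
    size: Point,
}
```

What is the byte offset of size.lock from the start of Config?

76

Point: 0..2  cpu  (2B, 2-aligned); 2..4  -- padding (2B); 4..8  state  (4B, 4-aligned); 8..12  lock  (4B, 4-aligned); 12..16  gid  (4B, 4-aligned); 16..20  pid  (4B, 4-aligned); sizeof = 20, alignof = 4
0..8  blocks  (8B, 8-aligned)
8..15  inode  (7B, 1-aligned)
15..16  version  (1B, 1-aligned)
16..24  mtime  (8B, 8-aligned)
24..28  offset  (4B, 4-aligned)
28..54  attrs  (26B, 2-aligned)
54..56  -- padding (2B)
56..60  crc  (4B, 4-aligned)
60..61  n_entries  (1B, 1-aligned)
61..64  -- padding (3B)
64..68  signature  (4B, 4-aligned)
68..88  size  (20B, 4-aligned)
within Point: lock at 8
68 + 8 = 76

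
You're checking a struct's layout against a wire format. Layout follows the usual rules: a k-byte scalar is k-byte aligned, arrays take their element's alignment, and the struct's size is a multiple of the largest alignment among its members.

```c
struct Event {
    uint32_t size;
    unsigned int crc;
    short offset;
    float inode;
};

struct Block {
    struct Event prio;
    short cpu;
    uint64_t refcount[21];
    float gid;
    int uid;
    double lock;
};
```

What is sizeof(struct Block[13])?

Event: 0..4  size  (4B, 4-aligned); 4..8  crc  (4B, 4-aligned); 8..10  offset  (2B, 2-aligned); 10..12  -- padding (2B); 12..16  inode  (4B, 4-aligned); sizeof = 16, alignof = 4
0..16  prio  (16B, 4-aligned)
16..18  cpu  (2B, 2-aligned)
18..24  -- padding (6B)
24..192  refcount  (168B, 8-aligned)
192..196  gid  (4B, 4-aligned)
196..200  uid  (4B, 4-aligned)
200..208  lock  (8B, 8-aligned)
sizeof = 208, alignof = 8
array of 13: 13 × 208 = 2704

2704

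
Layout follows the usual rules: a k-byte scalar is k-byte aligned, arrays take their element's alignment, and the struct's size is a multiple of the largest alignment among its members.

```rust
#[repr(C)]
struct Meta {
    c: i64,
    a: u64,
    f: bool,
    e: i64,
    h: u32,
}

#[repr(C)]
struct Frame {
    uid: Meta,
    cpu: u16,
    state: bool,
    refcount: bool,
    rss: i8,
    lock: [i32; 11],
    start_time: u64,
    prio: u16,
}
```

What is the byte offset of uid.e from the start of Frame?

24

Meta: 0..8  c  (8B, 8-aligned); 8..16  a  (8B, 8-aligned); 16..17  f  (1B, 1-aligned); 17..24  -- padding (7B); 24..32  e  (8B, 8-aligned); 32..36  h  (4B, 4-aligned); 36..40  -- tail padding (4B); sizeof = 40, alignof = 8
0..40  uid  (40B, 8-aligned)
within Meta: e at 24
0 + 24 = 24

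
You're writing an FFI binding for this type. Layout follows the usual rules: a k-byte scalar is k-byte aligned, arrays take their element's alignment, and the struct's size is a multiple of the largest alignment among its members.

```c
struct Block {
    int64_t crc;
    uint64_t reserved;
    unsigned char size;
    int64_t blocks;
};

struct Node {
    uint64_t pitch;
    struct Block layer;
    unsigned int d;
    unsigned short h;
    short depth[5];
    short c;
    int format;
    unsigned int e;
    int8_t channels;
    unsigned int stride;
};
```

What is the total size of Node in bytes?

Block: crc at 0 (size 8, align 8) → ends 8; reserved at 8 (size 8, align 8) → ends 16; size at 16 (size 1, align 1) → ends 17; pad 7 to align 8 for blocks; blocks at 24 (size 8, align 8) → ends 32; total 32 bytes, alignment 8
pitch at 0 (size 8, align 8) → ends 8
layer at 8 (size 32, align 8) → ends 40
d at 40 (size 4, align 4) → ends 44
h at 44 (size 2, align 2) → ends 46
depth at 46 (size 10, align 2) → ends 56
c at 56 (size 2, align 2) → ends 58
pad 2 to align 4 for format
format at 60 (size 4, align 4) → ends 64
e at 64 (size 4, align 4) → ends 68
channels at 68 (size 1, align 1) → ends 69
pad 3 to align 4 for stride
stride at 72 (size 4, align 4) → ends 76
tail pad 4 to reach multiple of 8
total 80 bytes, alignment 8

80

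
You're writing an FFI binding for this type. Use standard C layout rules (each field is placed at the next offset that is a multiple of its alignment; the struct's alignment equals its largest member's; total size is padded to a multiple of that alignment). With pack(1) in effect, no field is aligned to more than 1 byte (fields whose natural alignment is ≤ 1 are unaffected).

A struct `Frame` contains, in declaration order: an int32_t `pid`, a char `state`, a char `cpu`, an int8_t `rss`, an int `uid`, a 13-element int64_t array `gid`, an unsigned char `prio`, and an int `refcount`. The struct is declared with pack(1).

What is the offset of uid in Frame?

7

@0: pid [4B, align 1] → 4
@4: state [1B, align 1] → 5
@5: cpu [1B, align 1] → 6
@6: rss [1B, align 1] → 7
@7: uid [4B, align 1] → 11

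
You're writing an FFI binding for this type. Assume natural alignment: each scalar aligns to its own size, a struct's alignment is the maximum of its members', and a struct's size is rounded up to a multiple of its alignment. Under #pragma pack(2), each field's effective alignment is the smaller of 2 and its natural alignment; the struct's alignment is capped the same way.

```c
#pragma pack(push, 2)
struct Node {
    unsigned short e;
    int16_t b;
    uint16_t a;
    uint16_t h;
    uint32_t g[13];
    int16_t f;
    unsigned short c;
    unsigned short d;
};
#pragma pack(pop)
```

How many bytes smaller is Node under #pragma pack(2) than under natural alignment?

2

natural layout:
  0..2  e  (2B, 2-aligned)
  2..4  b  (2B, 2-aligned)
  4..6  a  (2B, 2-aligned)
  6..8  h  (2B, 2-aligned)
  8..60  g  (52B, 4-aligned)
  60..62  f  (2B, 2-aligned)
  62..64  c  (2B, 2-aligned)
  64..66  d  (2B, 2-aligned)
  66..68  -- tail padding (2B)
  sizeof = 68, alignof = 4
packed(2) layout:
  0..2  e  (2B, 2-aligned)
  2..4  b  (2B, 2-aligned)
  4..6  a  (2B, 2-aligned)
  6..8  h  (2B, 2-aligned)
  8..60  g  (52B, 2-aligned)
  60..62  f  (2B, 2-aligned)
  62..64  c  (2B, 2-aligned)
  64..66  d  (2B, 2-aligned)
  sizeof = 66, alignof = 2
68 − 66 = 2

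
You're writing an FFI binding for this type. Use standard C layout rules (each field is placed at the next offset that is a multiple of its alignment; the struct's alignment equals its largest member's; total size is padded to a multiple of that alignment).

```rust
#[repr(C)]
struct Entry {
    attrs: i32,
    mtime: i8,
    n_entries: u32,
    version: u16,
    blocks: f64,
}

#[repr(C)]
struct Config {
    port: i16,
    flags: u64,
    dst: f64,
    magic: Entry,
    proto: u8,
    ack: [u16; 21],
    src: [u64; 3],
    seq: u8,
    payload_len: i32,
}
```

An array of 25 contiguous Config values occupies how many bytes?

3200

Entry: 0..4  attrs  (4B, 4-aligned); 4..5  mtime  (1B, 1-aligned); 5..8  -- padding (3B); 8..12  n_entries  (4B, 4-aligned); 12..14  version  (2B, 2-aligned); 14..16  -- padding (2B); 16..24  blocks  (8B, 8-aligned); sizeof = 24, alignof = 8
0..2  port  (2B, 2-aligned)
2..8  -- padding (6B)
8..16  flags  (8B, 8-aligned)
16..24  dst  (8B, 8-aligned)
24..48  magic  (24B, 8-aligned)
48..49  proto  (1B, 1-aligned)
49..50  -- padding (1B)
50..92  ack  (42B, 2-aligned)
92..96  -- padding (4B)
96..120  src  (24B, 8-aligned)
120..121  seq  (1B, 1-aligned)
121..124  -- padding (3B)
124..128  payload_len  (4B, 4-aligned)
sizeof = 128, alignof = 8
array of 25: 25 × 128 = 3200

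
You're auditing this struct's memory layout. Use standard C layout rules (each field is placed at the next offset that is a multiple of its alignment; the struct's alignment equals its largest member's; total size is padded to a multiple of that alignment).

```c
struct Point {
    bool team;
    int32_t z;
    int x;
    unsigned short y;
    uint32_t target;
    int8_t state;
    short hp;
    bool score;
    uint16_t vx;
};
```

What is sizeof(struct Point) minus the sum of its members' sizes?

0..1  team  (1B, 1-aligned)
1..4  -- padding (3B)
4..8  z  (4B, 4-aligned)
8..12  x  (4B, 4-aligned)
12..14  y  (2B, 2-aligned)
14..16  -- padding (2B)
16..20  target  (4B, 4-aligned)
20..21  state  (1B, 1-aligned)
21..22  -- padding (1B)
22..24  hp  (2B, 2-aligned)
24..25  score  (1B, 1-aligned)
25..26  -- padding (1B)
26..28  vx  (2B, 2-aligned)
sizeof = 28, alignof = 4
data bytes 21, size 28 → padding 7

7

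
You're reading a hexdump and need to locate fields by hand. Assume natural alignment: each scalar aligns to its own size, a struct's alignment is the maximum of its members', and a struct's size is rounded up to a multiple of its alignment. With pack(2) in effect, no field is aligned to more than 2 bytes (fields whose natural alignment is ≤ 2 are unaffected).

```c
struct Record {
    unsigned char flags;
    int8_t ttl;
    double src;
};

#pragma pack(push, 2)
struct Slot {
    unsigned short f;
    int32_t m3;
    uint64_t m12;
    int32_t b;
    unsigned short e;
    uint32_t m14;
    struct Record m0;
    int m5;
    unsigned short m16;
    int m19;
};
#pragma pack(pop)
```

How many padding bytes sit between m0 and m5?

0

Record: flags at 0 (size 1, align 1) → ends 1; ttl at 1 (size 1, align 1) → ends 2; pad 6 to align 8 for src; src at 8 (size 8, align 8) → ends 16; total 16 bytes, alignment 8
f at 0 (size 2, align 2) → ends 2
m3 at 2 (size 4, align 2) → ends 6
m12 at 6 (size 8, align 2) → ends 14
b at 14 (size 4, align 2) → ends 18
e at 18 (size 2, align 2) → ends 20
m14 at 20 (size 4, align 2) → ends 24
m0 at 24 (size 16, align 2) → ends 40
m5 at 40 (size 4, align 2) → ends 44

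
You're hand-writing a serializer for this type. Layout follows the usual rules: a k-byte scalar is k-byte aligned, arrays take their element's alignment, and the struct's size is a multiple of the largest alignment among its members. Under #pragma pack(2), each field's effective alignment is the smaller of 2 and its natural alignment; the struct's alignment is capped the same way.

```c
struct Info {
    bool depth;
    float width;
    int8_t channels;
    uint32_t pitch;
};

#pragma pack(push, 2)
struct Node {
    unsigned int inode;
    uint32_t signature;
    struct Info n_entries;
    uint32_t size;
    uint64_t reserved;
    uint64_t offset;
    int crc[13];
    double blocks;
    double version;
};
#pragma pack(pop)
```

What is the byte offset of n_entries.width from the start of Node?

12

Info: 0..1  depth  (1B, 1-aligned); 1..4  -- padding (3B); 4..8  width  (4B, 4-aligned); 8..9  channels  (1B, 1-aligned); 9..12  -- padding (3B); 12..16  pitch  (4B, 4-aligned); sizeof = 16, alignof = 4
0..4  inode  (4B, 2-aligned)
4..8  signature  (4B, 2-aligned)
8..24  n_entries  (16B, 2-aligned)
within Info: width at 4
8 + 4 = 12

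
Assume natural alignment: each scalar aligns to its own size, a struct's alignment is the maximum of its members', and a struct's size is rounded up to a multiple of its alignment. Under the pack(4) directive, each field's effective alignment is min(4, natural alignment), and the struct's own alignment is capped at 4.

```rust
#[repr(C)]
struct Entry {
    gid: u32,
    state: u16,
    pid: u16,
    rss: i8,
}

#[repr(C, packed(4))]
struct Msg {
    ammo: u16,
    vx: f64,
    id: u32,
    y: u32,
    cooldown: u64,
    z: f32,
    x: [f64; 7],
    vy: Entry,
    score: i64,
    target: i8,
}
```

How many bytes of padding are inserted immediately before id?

0

Entry: @0: gid [4B, align 4] → 4; @4: state [2B, align 2] → 6; @6: pid [2B, align 2] → 8; @8: rss [1B, align 1] → 9; +3 tail pad (align 4); size 12, align 4
@0: ammo [2B, align 2] → 2
+2 pad (align 4)
@4: vx [8B, align 4] → 12
@12: id [4B, align 4] → 16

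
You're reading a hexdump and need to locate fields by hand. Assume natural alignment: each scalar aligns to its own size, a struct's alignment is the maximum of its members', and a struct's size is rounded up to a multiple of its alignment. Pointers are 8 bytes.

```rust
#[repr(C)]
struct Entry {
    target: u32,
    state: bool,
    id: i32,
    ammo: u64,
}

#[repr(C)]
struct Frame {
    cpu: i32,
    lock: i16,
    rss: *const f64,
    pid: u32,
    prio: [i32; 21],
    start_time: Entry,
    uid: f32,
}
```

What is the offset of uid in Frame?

128

Entry: target at 0 (size 4, align 4) → ends 4; state at 4 (size 1, align 1) → ends 5; pad 3 to align 4 for id; id at 8 (size 4, align 4) → ends 12; pad 4 to align 8 for ammo; ammo at 16 (size 8, align 8) → ends 24; total 24 bytes, alignment 8
cpu at 0 (size 4, align 4) → ends 4
lock at 4 (size 2, align 2) → ends 6
pad 2 to align 8 for rss
rss at 8 (size 8, align 8) → ends 16
pid at 16 (size 4, align 4) → ends 20
prio at 20 (size 84, align 4) → ends 104
start_time at 104 (size 24, align 8) → ends 128
uid at 128 (size 4, align 4) → ends 132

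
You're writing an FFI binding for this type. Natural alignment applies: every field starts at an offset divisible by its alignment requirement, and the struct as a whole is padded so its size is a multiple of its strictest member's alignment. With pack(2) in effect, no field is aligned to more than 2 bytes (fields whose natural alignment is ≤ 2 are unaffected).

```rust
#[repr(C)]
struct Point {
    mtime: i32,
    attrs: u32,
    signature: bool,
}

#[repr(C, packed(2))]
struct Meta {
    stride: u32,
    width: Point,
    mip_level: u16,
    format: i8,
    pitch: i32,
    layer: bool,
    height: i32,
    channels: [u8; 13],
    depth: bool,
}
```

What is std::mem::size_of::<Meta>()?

44 bytes

Point: 0..4  mtime  (4B, 4-aligned); 4..8  attrs  (4B, 4-aligned); 8..9  signature  (1B, 1-aligned); 9..12  -- tail padding (3B); sizeof = 12, alignof = 4
0..4  stride  (4B, 2-aligned)
4..16  width  (12B, 2-aligned)
16..18  mip_level  (2B, 2-aligned)
18..19  format  (1B, 1-aligned)
19..20  -- padding (1B)
20..24  pitch  (4B, 2-aligned)
24..25  layer  (1B, 1-aligned)
25..26  -- padding (1B)
26..30  height  (4B, 2-aligned)
30..43  channels  (13B, 1-aligned)
43..44  depth  (1B, 1-aligned)
sizeof = 44, alignof = 2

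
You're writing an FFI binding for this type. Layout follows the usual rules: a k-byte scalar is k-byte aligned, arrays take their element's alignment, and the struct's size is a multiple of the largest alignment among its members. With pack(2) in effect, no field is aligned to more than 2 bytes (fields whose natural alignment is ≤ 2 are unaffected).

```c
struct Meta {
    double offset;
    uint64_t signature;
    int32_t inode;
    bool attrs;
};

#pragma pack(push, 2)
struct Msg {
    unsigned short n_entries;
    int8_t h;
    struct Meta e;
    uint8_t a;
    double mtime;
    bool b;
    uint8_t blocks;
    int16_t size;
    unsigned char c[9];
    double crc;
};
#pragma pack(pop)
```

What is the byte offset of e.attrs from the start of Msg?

24

Meta: offset at 0 (size 8, align 8) → ends 8; signature at 8 (size 8, align 8) → ends 16; inode at 16 (size 4, align 4) → ends 20; attrs at 20 (size 1, align 1) → ends 21; tail pad 3 to reach multiple of 8; total 24 bytes, alignment 8
n_entries at 0 (size 2, align 2) → ends 2
h at 2 (size 1, align 1) → ends 3
pad 1 to align 2 for e
e at 4 (size 24, align 2) → ends 28
within Meta: attrs at 20
4 + 20 = 24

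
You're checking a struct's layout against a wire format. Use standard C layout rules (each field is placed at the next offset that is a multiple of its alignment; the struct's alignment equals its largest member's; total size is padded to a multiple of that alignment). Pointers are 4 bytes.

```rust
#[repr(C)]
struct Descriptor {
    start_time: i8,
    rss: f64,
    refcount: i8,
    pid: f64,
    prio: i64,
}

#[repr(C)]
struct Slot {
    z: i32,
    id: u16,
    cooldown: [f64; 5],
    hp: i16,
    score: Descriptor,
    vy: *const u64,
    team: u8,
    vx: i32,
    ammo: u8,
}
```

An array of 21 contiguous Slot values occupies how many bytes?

Descriptor: 0..1  start_time  (1B, 1-aligned); 1..8  -- padding (7B); 8..16  rss  (8B, 8-aligned); 16..17  refcount  (1B, 1-aligned); 17..24  -- padding (7B); 24..32  pid  (8B, 8-aligned); 32..40  prio  (8B, 8-aligned); sizeof = 40, alignof = 8
0..4  z  (4B, 4-aligned)
4..6  id  (2B, 2-aligned)
6..8  -- padding (2B)
8..48  cooldown  (40B, 8-aligned)
48..50  hp  (2B, 2-aligned)
50..56  -- padding (6B)
56..96  score  (40B, 8-aligned)
96..100  vy  (4B, 4-aligned)
100..101  team  (1B, 1-aligned)
101..104  -- padding (3B)
104..108  vx  (4B, 4-aligned)
108..109  ammo  (1B, 1-aligned)
109..112  -- tail padding (3B)
sizeof = 112, alignof = 8
array of 21: 21 × 112 = 2352

2352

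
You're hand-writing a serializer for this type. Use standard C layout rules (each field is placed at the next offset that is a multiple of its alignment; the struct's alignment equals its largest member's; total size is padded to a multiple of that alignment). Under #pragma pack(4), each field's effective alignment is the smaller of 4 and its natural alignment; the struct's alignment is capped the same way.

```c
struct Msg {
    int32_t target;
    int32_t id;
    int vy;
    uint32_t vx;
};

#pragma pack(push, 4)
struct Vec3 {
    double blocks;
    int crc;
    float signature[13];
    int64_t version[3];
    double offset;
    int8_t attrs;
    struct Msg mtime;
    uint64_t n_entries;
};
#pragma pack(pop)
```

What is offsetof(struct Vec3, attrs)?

Msg: 0..4  target  (4B, 4-aligned); 4..8  id  (4B, 4-aligned); 8..12  vy  (4B, 4-aligned); 12..16  vx  (4B, 4-aligned); sizeof = 16, alignof = 4
0..8  blocks  (8B, 4-aligned)
8..12  crc  (4B, 4-aligned)
12..64  signature  (52B, 4-aligned)
64..88  version  (24B, 4-aligned)
88..96  offset  (8B, 4-aligned)
96..97  attrs  (1B, 1-aligned)

96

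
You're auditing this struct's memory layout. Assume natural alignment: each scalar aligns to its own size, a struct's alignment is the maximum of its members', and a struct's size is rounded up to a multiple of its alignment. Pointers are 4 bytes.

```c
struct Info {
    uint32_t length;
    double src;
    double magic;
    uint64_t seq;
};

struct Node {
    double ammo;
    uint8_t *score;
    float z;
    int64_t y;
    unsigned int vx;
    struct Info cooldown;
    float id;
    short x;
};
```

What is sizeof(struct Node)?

72

Info: @0: length [4B, align 4] → 4; +4 pad (align 8); @8: src [8B, align 8] → 16; @16: magic [8B, align 8] → 24; @24: seq [8B, align 8] → 32; size 32, align 8
@0: ammo [8B, align 8] → 8
@8: score [4B, align 4] → 12
@12: z [4B, align 4] → 16
@16: y [8B, align 8] → 24
@24: vx [4B, align 4] → 28
+4 pad (align 8)
@32: cooldown [32B, align 8] → 64
@64: id [4B, align 4] → 68
@68: x [2B, align 2] → 70
+2 tail pad (align 8)
size 72, align 8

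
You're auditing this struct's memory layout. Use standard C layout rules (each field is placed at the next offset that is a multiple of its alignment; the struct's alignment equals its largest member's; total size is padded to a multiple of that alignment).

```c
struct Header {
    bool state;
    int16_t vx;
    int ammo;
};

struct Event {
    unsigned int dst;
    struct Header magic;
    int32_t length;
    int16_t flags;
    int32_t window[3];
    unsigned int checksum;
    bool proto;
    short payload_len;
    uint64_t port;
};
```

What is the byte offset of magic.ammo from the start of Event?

Header: state at 0 (size 1, align 1) → ends 1; pad 1 to align 2 for vx; vx at 2 (size 2, align 2) → ends 4; ammo at 4 (size 4, align 4) → ends 8; total 8 bytes, alignment 4
dst at 0 (size 4, align 4) → ends 4
magic at 4 (size 8, align 4) → ends 12
within Header: ammo at 4
4 + 4 = 8

8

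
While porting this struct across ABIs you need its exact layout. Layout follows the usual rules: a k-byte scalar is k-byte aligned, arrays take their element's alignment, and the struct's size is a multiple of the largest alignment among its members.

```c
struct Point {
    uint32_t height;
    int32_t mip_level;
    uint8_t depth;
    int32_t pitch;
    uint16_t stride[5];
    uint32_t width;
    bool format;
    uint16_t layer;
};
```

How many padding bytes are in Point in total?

6

0..4  height  (4B, 4-aligned)
4..8  mip_level  (4B, 4-aligned)
8..9  depth  (1B, 1-aligned)
9..12  -- padding (3B)
12..16  pitch  (4B, 4-aligned)
16..26  stride  (10B, 2-aligned)
26..28  -- padding (2B)
28..32  width  (4B, 4-aligned)
32..33  format  (1B, 1-aligned)
33..34  -- padding (1B)
34..36  layer  (2B, 2-aligned)
sizeof = 36, alignof = 4
data bytes 30, size 36 → padding 6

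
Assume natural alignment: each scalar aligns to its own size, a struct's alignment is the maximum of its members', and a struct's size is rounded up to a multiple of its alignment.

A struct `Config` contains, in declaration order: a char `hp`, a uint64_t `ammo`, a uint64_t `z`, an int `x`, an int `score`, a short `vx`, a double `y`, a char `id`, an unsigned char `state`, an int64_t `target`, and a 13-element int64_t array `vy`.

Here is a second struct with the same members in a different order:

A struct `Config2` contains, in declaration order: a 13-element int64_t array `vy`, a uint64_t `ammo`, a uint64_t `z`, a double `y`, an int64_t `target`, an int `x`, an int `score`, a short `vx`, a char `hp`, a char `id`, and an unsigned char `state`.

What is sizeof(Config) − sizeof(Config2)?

@0: hp [1B, align 1] → 1
+7 pad (align 8)
@8: ammo [8B, align 8] → 16
@16: z [8B, align 8] → 24
@24: x [4B, align 4] → 28
@28: score [4B, align 4] → 32
@32: vx [2B, align 2] → 34
+6 pad (align 8)
@40: y [8B, align 8] → 48
@48: id [1B, align 1] → 49
@49: state [1B, align 1] → 50
+6 pad (align 8)
@56: target [8B, align 8] → 64
@64: vy [104B, align 8] → 168
size 168, align 8
— Config2 —
@0: vy [104B, align 8] → 104
@104: ammo [8B, align 8] → 112
@112: z [8B, align 8] → 120
@120: y [8B, align 8] → 128
@128: target [8B, align 8] → 136
@136: x [4B, align 4] → 140
@140: score [4B, align 4] → 144
@144: vx [2B, align 2] → 146
@146: hp [1B, align 1] → 147
@147: id [1B, align 1] → 148
@148: state [1B, align 1] → 149
+3 tail pad (align 8)
size 152, align 8
168 − 152 = 16

16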